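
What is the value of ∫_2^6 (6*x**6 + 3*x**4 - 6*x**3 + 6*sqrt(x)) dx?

-8*sqrt(2) + 24*sqrt(6) + 8489664/35

By the power rule, an antiderivative is F(x) = 6*x**7/7 + 3*x**5/5 - 3*x**4/2 + 4*x**(3/2).
Then F(6) - F(2) = (24*sqrt(6) + 8493336/35) - (8*sqrt(2) + 3672/35) = -8*sqrt(2) + 24*sqrt(6) + 8489664/35.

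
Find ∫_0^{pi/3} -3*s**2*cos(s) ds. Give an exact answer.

Integrate by parts twice (u = s^2, dv = -3*cos(s) ds).
An antiderivative is F(s) = -3*s**2*sin(s) - 6*s*cos(s) + 6*sin(s).
Then F(pi/3) - F(0) = (-pi - sqrt(3)*pi**2/6 + 3*sqrt(3)) - (0) = -pi - sqrt(3)*pi**2/6 + 3*sqrt(3).

-pi - sqrt(3)*pi**2/6 + 3*sqrt(3)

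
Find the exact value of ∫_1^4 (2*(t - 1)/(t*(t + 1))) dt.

-8*log(2) + 4*log(5)

Factor the denominator: t**2 + t = (t + 1)t.
Partial fractions: 2*(t - 1)/(t*(t + 1)) = 4/(t + 1) - 2/t.
An antiderivative is F(t) = -2*log(t) + 4*log(t + 1).
Then F(4) - F(1) = (-4*log(2) + 4*log(5)) - (log(16)) = -8*log(2) + 4*log(5).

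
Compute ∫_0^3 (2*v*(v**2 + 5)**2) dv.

873

Let u = v**2 + 5, so du = 2*v dv. When v = 0, u = 5; when v = 3, u = 14.
The integral becomes ∫ u**2 du from 5 to 14, with antiderivative u**3/3.
Back in v: F(v) = (v**2 + 5)**3/3.
Then F(3) - F(0) = (2744/3) - (125/3) = 873.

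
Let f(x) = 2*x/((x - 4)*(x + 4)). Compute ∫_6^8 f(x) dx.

Factor the denominator: x**2 - 16 = (x + 4)(x - 4).
Partial fractions: 2*x/((x - 4)*(x + 4)) = 1/(x + 4) + 1/(x - 4).
An antiderivative is F(x) = log(x - 4) + log(x + 4).
Then F(8) - F(6) = (log(48)) - (log(20)) = log(12/5).

log(12/5)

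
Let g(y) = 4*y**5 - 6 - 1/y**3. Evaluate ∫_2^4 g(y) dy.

By the power rule, an antiderivative is F(y) = 2*y**6/3 - 6*y + 1/(2*y**2).
Then F(4) - F(2) = (259843/96) - (739/24) = 85629/32.

85629/32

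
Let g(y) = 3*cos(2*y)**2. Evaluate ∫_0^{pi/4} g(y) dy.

Use the identity cos^2(2*y) = (1 + cos(4*y))/2.
An antiderivative is F(y) = 3*y/2 + 3*sin(4*y)/8.
Then F(pi/4) - F(0) = (3*pi/8) - (0) = 3*pi/8.

3*pi/8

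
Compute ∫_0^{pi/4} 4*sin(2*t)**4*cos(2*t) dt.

Let u = sin(2*t), so du = 2*cos(2*t) dt. When t = 0, u = 0; when t = pi/4, u = 1.
The integral becomes 2·∫ u**4 du from 0 to 1, with antiderivative 2*u**5/5.
Back in t: F(t) = 2*sin(2*t)**5/5.
Then F(pi/4) - F(0) = (2/5) - (0) = 2/5.

2/5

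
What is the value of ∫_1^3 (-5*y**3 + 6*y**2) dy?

By the power rule, an antiderivative is F(y) = -5*y**4/4 + 2*y**3.
Then F(3) - F(1) = (-189/4) - (3/4) = -48.

-48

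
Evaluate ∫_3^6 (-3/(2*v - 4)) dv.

-log(8)

An antiderivative is F(v) = -3*log(2*v - 4)/2.
Then F(6) - F(3) = (-9*log(2)/2) - (-3*log(2)/2) = -log(8).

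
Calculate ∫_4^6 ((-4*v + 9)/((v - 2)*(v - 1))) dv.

Factor the denominator: v**2 - 3*v + 2 = (v - 1)(v - 2).
Partial fractions: (-4*v + 9)/((v - 2)*(v - 1)) = -5/(v - 1) + 1/(v - 2).
An antiderivative is F(v) = log(v - 2) - 5*log(v - 1).
Then F(6) - F(4) = (-5*log(5) + 2*log(2)) - (-5*log(3) + log(2)) = -5*log(5) + log(2) + 5*log(3).

-5*log(5) + log(2) + 5*log(3)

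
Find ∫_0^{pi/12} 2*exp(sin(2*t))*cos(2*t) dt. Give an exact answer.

-1 + exp(1/2)

Let u = sin(2*t), so du = 2*cos(2*t) dt. When t = 0, u = 0; when t = pi/12, u = 1/2.
The integral becomes ∫ exp(u) du from 0 to 1/2, with antiderivative exp(u).
Back in t: F(t) = exp(sin(2*t)).
Then F(pi/12) - F(0) = (exp(1/2)) - (1) = -1 + exp(1/2).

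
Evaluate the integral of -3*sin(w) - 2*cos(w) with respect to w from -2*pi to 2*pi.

0

An antiderivative is F(w) = -2*sin(w) + 3*cos(w).
Then F(2*pi) - F(-2*pi) = (3) - (3) = 0.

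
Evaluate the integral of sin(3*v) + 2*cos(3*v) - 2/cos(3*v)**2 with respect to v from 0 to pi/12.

An antiderivative is F(v) = 2*sin(3*v)/3 - cos(3*v)/3 - 2*tan(3*v)/3.
Then F(pi/12) - F(0) = (-2/3 + sqrt(2)/6) - (-1/3) = -1/3 + sqrt(2)/6.

-1/3 + sqrt(2)/6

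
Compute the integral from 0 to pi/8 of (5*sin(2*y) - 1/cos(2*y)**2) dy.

An antiderivative is F(y) = -5*cos(2*y)/2 - tan(2*y)/2.
Then F(pi/8) - F(0) = (-5*sqrt(2)/4 - 1/2) - (-5/2) = 2 - 5*sqrt(2)/4.

2 - 5*sqrt(2)/4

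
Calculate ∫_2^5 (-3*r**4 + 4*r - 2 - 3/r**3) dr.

By the power rule, an antiderivative is F(r) = -3*r**5/5 + 2*r**2 - 2*r + 3/(2*r**2).
Then F(5) - F(2) = (-91747/50) - (-593/40) = -364023/200.

-364023/200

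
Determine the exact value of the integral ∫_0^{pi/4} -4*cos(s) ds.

-2*sqrt(2)

An antiderivative is F(s) = -4*sin(s).
Then F(pi/4) - F(0) = (-2*sqrt(2)) - (0) = -2*sqrt(2).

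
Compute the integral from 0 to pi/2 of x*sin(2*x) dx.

Integrate by parts once (u = x, dv = sin(2*x) dx).
An antiderivative is F(x) = -x*cos(2*x)/2 + sin(2*x)/4.
Then F(pi/2) - F(0) = (pi/4) - (0) = pi/4.

pi/4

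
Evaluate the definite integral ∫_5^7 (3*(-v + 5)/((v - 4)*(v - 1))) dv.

Factor the denominator: v**2 - 5*v + 4 = (v - 1)(v - 4).
Partial fractions: 3*(-v + 5)/((v - 4)*(v - 1)) = -4/(v - 1) + 1/(v - 4).
An antiderivative is F(v) = log(v - 4) - 4*log(v - 1).
Then F(7) - F(5) = (-3*log(3) - 4*log(2)) - (-8*log(2)) = log(16/27).

log(16/27)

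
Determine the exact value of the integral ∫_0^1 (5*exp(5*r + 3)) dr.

-exp(3) + exp(8)

Let u = 5*r + 3, so du = 5 dr. When r = 0, u = 3; when r = 1, u = 8.
The integral becomes ∫ exp(u) du from 3 to 8, with antiderivative exp(u).
Back in r: F(r) = exp(5*r + 3).
Then F(1) - F(0) = (exp(8)) - (exp(3)) = -exp(3) + exp(8).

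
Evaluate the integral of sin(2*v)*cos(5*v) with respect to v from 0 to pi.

-4/21

Use the identity sin(2*v)cos(5*v) = [sin(7*v) + sin(-3*v)]/2.
An antiderivative is F(v) = cos(3*v)/6 - cos(7*v)/14.
Then F(pi) - F(0) = (-2/21) - (2/21) = -4/21.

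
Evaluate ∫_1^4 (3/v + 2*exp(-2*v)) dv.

-exp(-8) + exp(-2) + 6*log(2)

An antiderivative is F(v) = 3*log(v) - exp(-2*v).
Then F(4) - F(1) = (-exp(-8) + 6*log(2)) - (-exp(-2)) = -exp(-8) + exp(-2) + 6*log(2).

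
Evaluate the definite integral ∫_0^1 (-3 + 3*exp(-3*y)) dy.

An antiderivative is F(y) = -3*y - exp(-3*y).
Then F(1) - F(0) = (-3 - exp(-3)) - (-1) = -2 - exp(-3).

-2 - exp(-3)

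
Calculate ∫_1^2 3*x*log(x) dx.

Integrate by parts once (u = ln x, dv = 3*x dx).
An antiderivative is F(x) = 3*x**2*(2*log(x) - 1)/4.
Then F(2) - F(1) = (-3 + log(64)) - (-3/4) = -9/4 + log(64).

-9/4 + log(64)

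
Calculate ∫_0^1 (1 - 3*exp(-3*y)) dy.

exp(-3)

An antiderivative is F(y) = y + exp(-3*y).
Then F(1) - F(0) = (exp(-3) + 1) - (1) = exp(-3).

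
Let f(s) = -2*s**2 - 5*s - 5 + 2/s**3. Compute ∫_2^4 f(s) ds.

-3703/48

By the power rule, an antiderivative is F(s) = -2*s**3/3 - 5*s**2/2 - 5*s - 1/s**2.
Then F(4) - F(2) = (-4931/48) - (-307/12) = -3703/48.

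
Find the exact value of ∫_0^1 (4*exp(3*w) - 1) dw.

An antiderivative is F(w) = 4*exp(3*w)/3 - w.
Then F(1) - F(0) = (-1 + 4*exp(3)/3) - (4/3) = -7/3 + 4*exp(3)/3.

-7/3 + 4*exp(3)/3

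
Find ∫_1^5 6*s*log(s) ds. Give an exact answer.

-36 + 75*log(5)

Integrate by parts once (u = ln s, dv = 6*s ds).
An antiderivative is F(s) = 3*s**2*(2*log(s) - 1)/2.
Then F(5) - F(1) = (-75/2 + 75*log(5)) - (-3/2) = -36 + 75*log(5).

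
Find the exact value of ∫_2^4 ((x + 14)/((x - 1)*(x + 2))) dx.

Factor the denominator: x**2 + x - 2 = (x + 2)(x - 1).
Partial fractions: (x + 14)/((x - 1)*(x + 2)) = -4/(x + 2) + 5/(x - 1).
An antiderivative is F(x) = 5*log(x - 1) - 4*log(x + 2).
Then F(4) - F(2) = (log(3/16)) - (-8*log(2)) = log(48).

log(48)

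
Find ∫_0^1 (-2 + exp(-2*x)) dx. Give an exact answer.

An antiderivative is F(x) = -2*x - exp(-2*x)/2.
Then F(1) - F(0) = (-2 - exp(-2)/2) - (-1/2) = -3/2 - exp(-2)/2.

-3/2 - exp(-2)/2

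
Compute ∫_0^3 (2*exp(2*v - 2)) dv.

-(1 - exp(6))*exp(-2)

Let u = 2*v - 2, so du = 2 dv. When v = 0, u = -2; when v = 3, u = 4.
The integral becomes ∫ exp(u) du from -2 to 4, with antiderivative exp(u).
Back in v: F(v) = exp(2*v - 2).
Then F(3) - F(0) = (exp(4)) - (exp(-2)) = -(1 - exp(6))*exp(-2).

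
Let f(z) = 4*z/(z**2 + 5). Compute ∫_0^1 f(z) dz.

log(36/25)

Let u = z**2 + 5, so du = 2*z dz. When z = 0, u = 5; when z = 1, u = 6.
The integral becomes 2·∫ 1/u du from 5 to 6, with antiderivative 2*log(u).
Back in z: F(z) = 2*log(z**2 + 5).
Then F(1) - F(0) = (log(36)) - (log(25)) = log(36/25).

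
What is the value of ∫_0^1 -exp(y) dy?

1 - E

An antiderivative is F(y) = -exp(y).
Then F(1) - F(0) = (-E) - (-1) = 1 - E.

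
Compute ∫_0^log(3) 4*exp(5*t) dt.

968/5

Let u = exp(t), so du = exp(t) dt. When t = 0, u = 1; when t = log(3), u = 3.
The integral becomes 4·∫ u**4 du from 1 to 3, with antiderivative 4*u**5/5.
Back in t: F(t) = 4*exp(5*t)/5.
Then F(log(3)) - F(0) = (972/5) - (4/5) = 968/5.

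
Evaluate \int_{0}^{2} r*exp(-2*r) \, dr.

Integrate by parts once (u = r, dv = exp(-2*r) dr).
An antiderivative is F(r) = (-2*r - 1)*exp(-2*r)/4.
Then F(2) - F(0) = (-5*exp(-4)/4) - (-1/4) = (-5 + exp(4))*exp(-4)/4.

(-5 + exp(4))*exp(-4)/4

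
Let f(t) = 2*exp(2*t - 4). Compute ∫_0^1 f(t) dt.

Let u = 2*t - 4, so du = 2 dt. When t = 0, u = -4; when t = 1, u = -2.
The integral becomes ∫ exp(u) du from -4 to -2, with antiderivative exp(u).
Back in t: F(t) = exp(2*t - 4).
Then F(1) - F(0) = (exp(-2)) - (exp(-4)) = -(1 - exp(2))*exp(-4).

-(1 - exp(2))*exp(-4)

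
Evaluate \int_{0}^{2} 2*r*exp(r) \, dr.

2 + 2*exp(2)

Integrate by parts once (u = r, dv = 2*exp(r) dr).
An antiderivative is F(r) = (2*r - 2)*exp(r).
Then F(2) - F(0) = (2*exp(2)) - (-2) = 2 + 2*exp(2).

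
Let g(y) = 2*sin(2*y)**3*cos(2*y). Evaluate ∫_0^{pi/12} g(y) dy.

Let u = sin(2*y), so du = 2*cos(2*y) dy. When y = 0, u = 0; when y = pi/12, u = 1/2.
The integral becomes ∫ u**3 du from 0 to 1/2, with antiderivative u**4/4.
Back in y: F(y) = sin(2*y)**4/4.
Then F(pi/12) - F(0) = (1/64) - (0) = 1/64.

1/64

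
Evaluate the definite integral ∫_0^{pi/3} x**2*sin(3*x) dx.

Integrate by parts twice (u = x^2, dv = sin(3*x) dx).
An antiderivative is F(x) = -x**2*cos(3*x)/3 + 2*x*sin(3*x)/9 + 2*cos(3*x)/27.
Then F(pi/3) - F(0) = (-2/27 + pi**2/27) - (2/27) = -4/27 + pi**2/27.

-4/27 + pi**2/27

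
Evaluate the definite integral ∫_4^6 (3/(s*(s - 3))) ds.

Factor the denominator: s**2 - 3*s = s(s - 3).
Partial fractions: 3/(s*(s - 3)) = -1/s + 1/(s - 3).
An antiderivative is F(s) = -log(s) + log(s - 3).
Then F(6) - F(4) = (-log(2)) - (-log(4)) = log(2).

log(2)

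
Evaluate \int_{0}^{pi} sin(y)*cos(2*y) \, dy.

-2/3

Use the identity sin(y)cos(2*y) = [sin(3*y) + sin(-y)]/2.
An antiderivative is F(y) = cos(y)/2 - cos(3*y)/6.
Then F(pi) - F(0) = (-1/3) - (1/3) = -2/3.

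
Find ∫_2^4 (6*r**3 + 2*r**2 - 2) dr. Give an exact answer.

1180/3

By the power rule, an antiderivative is F(r) = 3*r**4/2 + 2*r**3/3 - 2*r.
Then F(4) - F(2) = (1256/3) - (76/3) = 1180/3.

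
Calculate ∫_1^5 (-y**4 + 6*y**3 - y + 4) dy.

By the power rule, an antiderivative is F(y) = -y**5/5 + 3*y**4/2 - y**2/2 + 4*y.
Then F(5) - F(1) = (320) - (24/5) = 1576/5.

1576/5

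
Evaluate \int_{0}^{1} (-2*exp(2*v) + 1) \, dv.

An antiderivative is F(v) = -exp(2*v) + v.
Then F(1) - F(0) = (1 - exp(2)) - (-1) = 2 - exp(2).

2 - exp(2)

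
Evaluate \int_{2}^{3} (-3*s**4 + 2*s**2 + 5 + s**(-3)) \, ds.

By the power rule, an antiderivative is F(s) = -3*s**5/5 + 2*s**3/3 + 5*s - 1/(2*s**2).
Then F(3) - F(2) = (-10157/90) - (-479/120) = -39191/360.

-39191/360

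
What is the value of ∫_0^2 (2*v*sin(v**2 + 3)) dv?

Let u = v**2 + 3, so du = 2*v dv. When v = 0, u = 3; when v = 2, u = 7.
The integral becomes ∫ sin(u) du from 3 to 7, with antiderivative -cos(u).
Back in v: F(v) = -cos(v**2 + 3).
Then F(2) - F(0) = (-cos(7)) - (-cos(3)) = cos(3) - cos(7).

cos(3) - cos(7)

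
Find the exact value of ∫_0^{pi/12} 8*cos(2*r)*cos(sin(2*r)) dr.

Let u = sin(2*r), so du = 2*cos(2*r) dr. When r = 0, u = 0; when r = pi/12, u = 1/2.
The integral becomes 4·∫ cos(u) du from 0 to 1/2, with antiderivative 4*sin(u).
Back in r: F(r) = 4*sin(sin(2*r)).
Then F(pi/12) - F(0) = (4*sin(1/2)) - (0) = 4*sin(1/2).

4*sin(1/2)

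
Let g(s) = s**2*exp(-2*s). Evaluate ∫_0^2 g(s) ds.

(-13 + exp(4))*exp(-4)/4

Integrate by parts twice (u = s^2, dv = exp(-2*s) ds).
An antiderivative is F(s) = (-2*s**2 - 2*s - 1)*exp(-2*s)/4.
Then F(2) - F(0) = (-13*exp(-4)/4) - (-1/4) = (-13 + exp(4))*exp(-4)/4.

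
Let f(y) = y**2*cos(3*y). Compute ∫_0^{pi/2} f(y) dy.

Integrate by parts twice (u = y^2, dv = cos(3*y) dy).
An antiderivative is F(y) = y**2*sin(3*y)/3 + 2*y*cos(3*y)/9 - 2*sin(3*y)/27.
Then F(pi/2) - F(0) = (2/27 - pi**2/12) - (0) = 2/27 - pi**2/12.

2/27 - pi**2/12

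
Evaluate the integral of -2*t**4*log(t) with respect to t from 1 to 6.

Integrate by parts once (u = ln t, dv = -2*t**4 dt).
An antiderivative is F(t) = -2*t**5*(5*log(t) - 1)/25.
Then F(6) - F(1) = (15552/25 - 15552*log(6)/5) - (2/25) = 622 - 15552*log(6)/5.

622 - 15552*log(6)/5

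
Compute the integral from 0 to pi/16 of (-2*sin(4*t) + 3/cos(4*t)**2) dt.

1/4 + sqrt(2)/4

An antiderivative is F(t) = cos(4*t)/2 + 3*tan(4*t)/4.
Then F(pi/16) - F(0) = (sqrt(2)/4 + 3/4) - (1/2) = 1/4 + sqrt(2)/4.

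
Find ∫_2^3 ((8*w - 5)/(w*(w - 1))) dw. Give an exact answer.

Factor the denominator: w**2 - w = w(w - 1).
Partial fractions: (8*w - 5)/(w*(w - 1)) = 5/w + 3/(w - 1).
An antiderivative is F(w) = 5*log(w) + 3*log(w - 1).
Then F(3) - F(2) = (3*log(2) + 5*log(3)) - (log(32)) = -2*log(2) + 5*log(3).

-2*log(2) + 5*log(3)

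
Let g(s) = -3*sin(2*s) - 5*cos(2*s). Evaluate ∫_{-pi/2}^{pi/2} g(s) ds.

0

An antiderivative is F(s) = -5*sin(2*s)/2 + 3*cos(2*s)/2.
Then F(pi/2) - F(-pi/2) = (-3/2) - (-3/2) = 0.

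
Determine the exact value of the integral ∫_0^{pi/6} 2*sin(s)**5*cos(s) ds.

1/192

Let u = sin(s), so du = cos(s) ds. When s = 0, u = 0; when s = pi/6, u = 1/2.
The integral becomes 2·∫ u**5 du from 0 to 1/2, with antiderivative u**6/3.
Back in s: F(s) = sin(s)**6/3.
Then F(pi/6) - F(0) = (1/192) - (0) = 1/192.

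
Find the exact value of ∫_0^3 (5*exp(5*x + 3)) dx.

Let u = 5*x + 3, so du = 5 dx. When x = 0, u = 3; when x = 3, u = 18.
The integral becomes ∫ exp(u) du from 3 to 18, with antiderivative exp(u).
Back in x: F(x) = exp(5*x + 3).
Then F(3) - F(0) = (exp(18)) - (exp(3)) = -exp(3) + exp(18).

-exp(3) + exp(18)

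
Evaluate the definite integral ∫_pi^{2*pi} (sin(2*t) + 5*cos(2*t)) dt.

An antiderivative is F(t) = 5*sin(2*t)/2 - cos(2*t)/2.
Then F(2*pi) - F(pi) = (-1/2) - (-1/2) = 0.

0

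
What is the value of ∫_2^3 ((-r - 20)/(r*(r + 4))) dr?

-9*log(3) + log(2) + 4*log(7)

Factor the denominator: r**2 + 4*r = (r + 4)r.
Partial fractions: (-r - 20)/(r*(r + 4)) = 4/(r + 4) - 5/r.
An antiderivative is F(r) = -5*log(r) + 4*log(r + 4).
Then F(3) - F(2) = (-5*log(3) + 4*log(7)) - (log(81/2)) = -9*log(3) + log(2) + 4*log(7).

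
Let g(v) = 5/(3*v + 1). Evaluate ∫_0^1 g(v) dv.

An antiderivative is F(v) = 5*log(3*v + 1)/3.
Then F(1) - F(0) = (10*log(2)/3) - (0) = 10*log(2)/3.

10*log(2)/3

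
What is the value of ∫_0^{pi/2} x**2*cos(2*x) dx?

Integrate by parts twice (u = x^2, dv = cos(2*x) dx).
An antiderivative is F(x) = x**2*sin(2*x)/2 + x*cos(2*x)/2 - sin(2*x)/4.
Then F(pi/2) - F(0) = (-pi/4) - (0) = -pi/4.

-pi/4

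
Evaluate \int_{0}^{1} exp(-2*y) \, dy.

An antiderivative is F(y) = -exp(-2*y)/2.
Then F(1) - F(0) = (-exp(-2)/2) - (-1/2) = -(1 - exp(2))*exp(-2)/2.

-(1 - exp(2))*exp(-2)/2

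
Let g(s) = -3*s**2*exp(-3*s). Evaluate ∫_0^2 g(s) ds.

Integrate by parts twice (u = s^2, dv = -3*exp(-3*s) ds).
An antiderivative is F(s) = (9*s**2 + 6*s + 2)*exp(-3*s)/9.
Then F(2) - F(0) = (50*exp(-6)/9) - (2/9) = -2/9 + 50*exp(-6)/9.

-2/9 + 50*exp(-6)/9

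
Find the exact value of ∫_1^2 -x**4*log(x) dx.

31/25 - 32*log(2)/5

Integrate by parts once (u = ln x, dv = -x**4 dx).
An antiderivative is F(x) = -x**5*(5*log(x) - 1)/25.
Then F(2) - F(1) = (32/25 - 32*log(2)/5) - (1/25) = 31/25 - 32*log(2)/5.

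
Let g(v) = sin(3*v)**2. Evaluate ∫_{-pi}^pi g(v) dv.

Use the identity sin^2(3*v) = (1 - cos(6*v))/2.
An antiderivative is F(v) = v/2 - sin(6*v)/12.
Then F(pi) - F(-pi) = (pi/2) - (-pi/2) = pi.

pi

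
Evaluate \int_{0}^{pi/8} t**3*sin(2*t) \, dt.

Integrate by parts 3 times (u = t^3, dv = sin(2*t) dt).
An antiderivative is F(t) = -t**3*cos(2*t)/2 + 3*t**2*sin(2*t)/4 + 3*t*cos(2*t)/4 - 3*sin(2*t)/8.
Then F(pi/8) - F(0) = (sqrt(2)*(-384 - pi**3 + 12*pi**2 + 96*pi)/2048) - (0) = sqrt(2)*(-384 - pi**3 + 12*pi**2 + 96*pi)/2048.

sqrt(2)*(-384 - pi**3 + 12*pi**2 + 96*pi)/2048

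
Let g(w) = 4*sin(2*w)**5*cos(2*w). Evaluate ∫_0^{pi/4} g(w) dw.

Let u = sin(2*w), so du = 2*cos(2*w) dw. When w = 0, u = 0; when w = pi/4, u = 1.
The integral becomes 2·∫ u**5 du from 0 to 1, with antiderivative u**6/3.
Back in w: F(w) = sin(2*w)**6/3.
Then F(pi/4) - F(0) = (1/3) - (0) = 1/3.

1/3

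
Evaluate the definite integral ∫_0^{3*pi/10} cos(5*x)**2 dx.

3*pi/20

Use the identity cos^2(5*x) = (1 + cos(10*x))/2.
An antiderivative is F(x) = x/2 + sin(10*x)/20.
Then F(3*pi/10) - F(0) = (3*pi/20) - (0) = 3*pi/20.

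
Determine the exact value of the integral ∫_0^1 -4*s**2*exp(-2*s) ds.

-1 + 5*exp(-2)

Integrate by parts twice (u = s^2, dv = -4*exp(-2*s) ds).
An antiderivative is F(s) = (2*s**2 + 2*s + 1)*exp(-2*s).
Then F(1) - F(0) = (5*exp(-2)) - (1) = -1 + 5*exp(-2).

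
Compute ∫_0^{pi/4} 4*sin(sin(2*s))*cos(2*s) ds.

2 - 2*cos(1)

Let u = sin(2*s), so du = 2*cos(2*s) ds. When s = 0, u = 0; when s = pi/4, u = 1.
The integral becomes 2·∫ sin(u) du from 0 to 1, with antiderivative -2*cos(u).
Back in s: F(s) = -2*cos(sin(2*s)).
Then F(pi/4) - F(0) = (-2*cos(1)) - (-2) = 2 - 2*cos(1).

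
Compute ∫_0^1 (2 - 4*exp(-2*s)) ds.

2*exp(-2)

An antiderivative is F(s) = 2*s + 2*exp(-2*s).
Then F(1) - F(0) = (2*exp(-2) + 2) - (2) = 2*exp(-2).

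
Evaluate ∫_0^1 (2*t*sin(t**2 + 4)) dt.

Let u = t**2 + 4, so du = 2*t dt. When t = 0, u = 4; when t = 1, u = 5.
The integral becomes ∫ sin(u) du from 4 to 5, with antiderivative -cos(u).
Back in t: F(t) = -cos(t**2 + 4).
Then F(1) - F(0) = (-cos(5)) - (-cos(4)) = cos(4) - cos(5).

cos(4) - cos(5)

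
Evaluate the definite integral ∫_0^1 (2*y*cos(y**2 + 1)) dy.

-sin(1) + sin(2)

Let u = y**2 + 1, so du = 2*y dy. When y = 0, u = 1; when y = 1, u = 2.
The integral becomes ∫ cos(u) du from 1 to 2, with antiderivative sin(u).
Back in y: F(y) = sin(y**2 + 1).
Then F(1) - F(0) = (sin(2)) - (sin(1)) = -sin(1) + sin(2).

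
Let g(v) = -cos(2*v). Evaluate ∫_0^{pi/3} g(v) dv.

-sqrt(3)/4

An antiderivative is F(v) = -sin(2*v)/2.
Then F(pi/3) - F(0) = (-sqrt(3)/4) - (0) = -sqrt(3)/4.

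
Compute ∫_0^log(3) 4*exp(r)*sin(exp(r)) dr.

4*cos(1) - 4*cos(3)

Let u = exp(r), so du = exp(r) dr. When r = 0, u = 1; when r = log(3), u = 3.
The integral becomes 4·∫ sin(u) du from 1 to 3, with antiderivative -4*cos(u).
Back in r: F(r) = -4*cos(exp(r)).
Then F(log(3)) - F(0) = (-4*cos(3)) - (-4*cos(1)) = 4*cos(1) - 4*cos(3).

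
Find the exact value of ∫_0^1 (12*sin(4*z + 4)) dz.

3*cos(4) - 3*cos(8)

Let u = 4*z + 4, so du = 4 dz. When z = 0, u = 4; when z = 1, u = 8.
The integral becomes 3·∫ sin(u) du from 4 to 8, with antiderivative -3*cos(u).
Back in z: F(z) = -3*cos(4*z + 4).
Then F(1) - F(0) = (-3*cos(8)) - (-3*cos(4)) = 3*cos(4) - 3*cos(8).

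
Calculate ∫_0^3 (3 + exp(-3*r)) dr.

28/3 - exp(-9)/3

An antiderivative is F(r) = 3*r - exp(-3*r)/3.
Then F(3) - F(0) = (9 - exp(-9)/3) - (-1/3) = 28/3 - exp(-9)/3.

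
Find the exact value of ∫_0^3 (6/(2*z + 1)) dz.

3*log(7)

Let u = 2*z + 1, so du = 2 dz. When z = 0, u = 1; when z = 3, u = 7.
The integral becomes 3·∫ 1/u du from 1 to 7, with antiderivative 3*log(u).
Back in z: F(z) = 3*log(2*z + 1).
Then F(3) - F(0) = (3*log(7)) - (0) = 3*log(7).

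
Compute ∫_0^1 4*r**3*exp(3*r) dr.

8/27 + 16*exp(3)/27

Integrate by parts 3 times (u = r^3, dv = 4*exp(3*r) dr).
An antiderivative is F(r) = (36*r**3 - 36*r**2 + 24*r - 8)*exp(3*r)/27.
Then F(1) - F(0) = (16*exp(3)/27) - (-8/27) = 8/27 + 16*exp(3)/27.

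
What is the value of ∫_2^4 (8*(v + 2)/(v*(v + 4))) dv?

Factor the denominator: v**2 + 4*v = (v + 4)v.
Partial fractions: 8*(v + 2)/(v*(v + 4)) = 4/(v + 4) + 4/v.
An antiderivative is F(v) = 4*log(v) + 4*log(v + 4).
Then F(4) - F(2) = (20*log(2)) - (4*log(3) + 8*log(2)) = -4*log(3) + 12*log(2).

-4*log(3) + 12*log(2)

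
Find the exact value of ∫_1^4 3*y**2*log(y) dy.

-21 + 128*log(2)

Integrate by parts once (u = ln y, dv = 3*y**2 dy).
An antiderivative is F(y) = y**3*(3*log(y) - 1)/3.
Then F(4) - F(1) = (-64/3 + 128*log(2)) - (-1/3) = -21 + 128*log(2).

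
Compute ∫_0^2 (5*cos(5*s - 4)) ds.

Let u = 5*s - 4, so du = 5 ds. When s = 0, u = -4; when s = 2, u = 6.
The integral becomes ∫ cos(u) du from -4 to 6, with antiderivative sin(u).
Back in s: F(s) = sin(5*s - 4).
Then F(2) - F(0) = (sin(6)) - (-sin(4)) = sin(4) + sin(6).

sin(4) + sin(6)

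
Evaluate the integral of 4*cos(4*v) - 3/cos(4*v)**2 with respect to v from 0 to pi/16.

-3/4 + sqrt(2)/2

An antiderivative is F(v) = sin(4*v) - 3*tan(4*v)/4.
Then F(pi/16) - F(0) = (-3/4 + sqrt(2)/2) - (0) = -3/4 + sqrt(2)/2.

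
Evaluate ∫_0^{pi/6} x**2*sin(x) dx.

Integrate by parts twice (u = x^2, dv = sin(x) dx).
An antiderivative is F(x) = -x**2*cos(x) + 2*x*sin(x) + 2*cos(x).
Then F(pi/6) - F(0) = (-sqrt(3)*pi**2/72 + pi/6 + sqrt(3)) - (2) = -2 - sqrt(3)*pi**2/72 + pi/6 + sqrt(3).

-2 - sqrt(3)*pi**2/72 + pi/6 + sqrt(3)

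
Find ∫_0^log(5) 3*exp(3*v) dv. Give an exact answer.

124

An antiderivative is F(v) = exp(3*v).
Then F(log(5)) - F(0) = (125) - (1) = 124.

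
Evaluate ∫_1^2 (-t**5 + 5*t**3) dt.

33/4

By the power rule, an antiderivative is F(t) = -t**6/6 + 5*t**4/4.
Then F(2) - F(1) = (28/3) - (13/12) = 33/4.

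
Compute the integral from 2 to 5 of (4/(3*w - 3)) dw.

8*log(2)/3

An antiderivative is F(w) = 4*log(3*w - 3)/3.
Then F(5) - F(2) = (4*log(12)/3) - (4*log(3)/3) = 8*log(2)/3.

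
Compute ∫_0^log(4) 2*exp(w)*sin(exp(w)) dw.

Let u = exp(w), so du = exp(w) dw. When w = 0, u = 1; when w = log(4), u = 4.
The integral becomes 2·∫ sin(u) du from 1 to 4, with antiderivative -2*cos(u).
Back in w: F(w) = -2*cos(exp(w)).
Then F(log(4)) - F(0) = (-2*cos(4)) - (-2*cos(1)) = 2*cos(1) - 2*cos(4).

2*cos(1) - 2*cos(4)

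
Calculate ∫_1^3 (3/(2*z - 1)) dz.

3*log(5)/2

An antiderivative is F(z) = 3*log(2*z - 1)/2.
Then F(3) - F(1) = (3*log(5)/2) - (0) = 3*log(5)/2.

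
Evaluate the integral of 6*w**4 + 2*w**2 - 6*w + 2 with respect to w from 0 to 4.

18472/15

By the power rule, an antiderivative is F(w) = 6*w**5/5 + 2*w**3/3 - 3*w**2 + 2*w.
Then F(4) - F(0) = (18472/15) - (0) = 18472/15.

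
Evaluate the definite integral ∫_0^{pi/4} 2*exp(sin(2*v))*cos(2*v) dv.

Let u = sin(2*v), so du = 2*cos(2*v) dv. When v = 0, u = 0; when v = pi/4, u = 1.
The integral becomes ∫ exp(u) du from 0 to 1, with antiderivative exp(u).
Back in v: F(v) = exp(sin(2*v)).
Then F(pi/4) - F(0) = (E) - (1) = -1 + E.

-1 + E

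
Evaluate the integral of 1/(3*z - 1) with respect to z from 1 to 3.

An antiderivative is F(z) = log(3*z - 1)/3.
Then F(3) - F(1) = (log(2)) - (log(2)/3) = 2*log(2)/3.

2*log(2)/3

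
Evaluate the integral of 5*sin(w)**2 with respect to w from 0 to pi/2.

5*pi/4

Use the identity sin^2(w) = (1 - cos(2*w))/2.
An antiderivative is F(w) = 5*w/2 - 5*sin(2*w)/4.
Then F(pi/2) - F(0) = (5*pi/4) - (0) = 5*pi/4.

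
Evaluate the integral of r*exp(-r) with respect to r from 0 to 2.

1 - 3*exp(-2)

Integrate by parts once (u = r, dv = exp(-r) dr).
An antiderivative is F(r) = (-r - 1)*exp(-r).
Then F(2) - F(0) = (-3*exp(-2)) - (-1) = 1 - 3*exp(-2).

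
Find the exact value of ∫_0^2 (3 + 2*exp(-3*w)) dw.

An antiderivative is F(w) = 3*w - 2*exp(-3*w)/3.
Then F(2) - F(0) = (6 - 2*exp(-6)/3) - (-2/3) = 20/3 - 2*exp(-6)/3.

20/3 - 2*exp(-6)/3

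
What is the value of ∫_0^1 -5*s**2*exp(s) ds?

10 - 5*E

Integrate by parts twice (u = s^2, dv = -5*exp(s) ds).
An antiderivative is F(s) = (-5*s**2 + 10*s - 10)*exp(s).
Then F(1) - F(0) = (-5*E) - (-10) = 10 - 5*E.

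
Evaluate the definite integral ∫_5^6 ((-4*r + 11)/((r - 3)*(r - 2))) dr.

Factor the denominator: r**2 - 5*r + 6 = (r - 2)(r - 3).
Partial fractions: (-4*r + 11)/((r - 3)*(r - 2)) = -3/(r - 2) - 1/(r - 3).
An antiderivative is F(r) = -log(r - 3) - 3*log(r - 2).
Then F(6) - F(5) = (-6*log(2) - log(3)) - (-log(54)) = log(9/32).

log(9/32)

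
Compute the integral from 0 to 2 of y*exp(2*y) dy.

Integrate by parts once (u = y, dv = exp(2*y) dy).
An antiderivative is F(y) = (2*y - 1)*exp(2*y)/4.
Then F(2) - F(0) = (3*exp(4)/4) - (-1/4) = 1/4 + 3*exp(4)/4.

1/4 + 3*exp(4)/4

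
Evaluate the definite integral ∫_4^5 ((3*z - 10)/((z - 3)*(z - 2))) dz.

log(81/32)

Factor the denominator: z**2 - 5*z + 6 = (z - 2)(z - 3).
Partial fractions: (3*z - 10)/((z - 3)*(z - 2)) = 4/(z - 2) - 1/(z - 3).
An antiderivative is F(z) = -log(z - 3) + 4*log(z - 2).
Then F(5) - F(4) = (log(81/2)) - (log(16)) = log(81/32).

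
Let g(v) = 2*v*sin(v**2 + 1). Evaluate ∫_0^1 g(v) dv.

-cos(2) + cos(1)

Let u = v**2 + 1, so du = 2*v dv. When v = 0, u = 1; when v = 1, u = 2.
The integral becomes ∫ sin(u) du from 1 to 2, with antiderivative -cos(u).
Back in v: F(v) = -cos(v**2 + 1).
Then F(1) - F(0) = (-cos(2)) - (-cos(1)) = -cos(2) + cos(1).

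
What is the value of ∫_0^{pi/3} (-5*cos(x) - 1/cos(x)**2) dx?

An antiderivative is F(x) = -5*sin(x) - tan(x).
Then F(pi/3) - F(0) = (-7*sqrt(3)/2) - (0) = -7*sqrt(3)/2.

-7*sqrt(3)/2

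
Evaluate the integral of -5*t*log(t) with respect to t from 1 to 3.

Integrate by parts once (u = ln t, dv = -5*t dt).
An antiderivative is F(t) = -5*t**2*(2*log(t) - 1)/4.
Then F(3) - F(1) = (45/4 - 45*log(3)/2) - (5/4) = 10 - 45*log(3)/2.

10 - 45*log(3)/2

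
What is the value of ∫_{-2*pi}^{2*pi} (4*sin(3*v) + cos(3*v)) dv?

0

An antiderivative is F(v) = sin(3*v)/3 - 4*cos(3*v)/3.
Then F(2*pi) - F(-2*pi) = (-4/3) - (-4/3) = 0.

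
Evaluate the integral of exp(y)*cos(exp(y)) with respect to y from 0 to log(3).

-sin(1) + sin(3)

Let u = exp(y), so du = exp(y) dy. When y = 0, u = 1; when y = log(3), u = 3.
The integral becomes ∫ cos(u) du from 1 to 3, with antiderivative sin(u).
Back in y: F(y) = sin(exp(y)).
Then F(log(3)) - F(0) = (sin(3)) - (sin(1)) = -sin(1) + sin(3).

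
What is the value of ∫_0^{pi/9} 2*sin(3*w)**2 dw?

-sqrt(3)/12 + pi/9

Use the identity sin^2(3*w) = (1 - cos(6*w))/2.
An antiderivative is F(w) = w - sin(6*w)/6.
Then F(pi/9) - F(0) = (-sqrt(3)/12 + pi/9) - (0) = -sqrt(3)/12 + pi/9.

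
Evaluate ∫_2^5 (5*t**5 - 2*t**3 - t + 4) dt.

25329/2

By the power rule, an antiderivative is F(t) = 5*t**6/6 - t**4/2 - t**2/2 + 4*t.
Then F(5) - F(2) = (76295/6) - (154/3) = 25329/2.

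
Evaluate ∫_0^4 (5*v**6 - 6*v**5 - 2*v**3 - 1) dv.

52324/7

By the power rule, an antiderivative is F(v) = 5*v**7/7 - v**6 - v**4/2 - v.
Then F(4) - F(0) = (52324/7) - (0) = 52324/7.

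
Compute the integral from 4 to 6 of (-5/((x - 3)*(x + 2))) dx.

log(4/9)

Factor the denominator: x**2 - x - 6 = (x + 2)(x - 3).
Partial fractions: -5/((x - 3)*(x + 2)) = 1/(x + 2) - 1/(x - 3).
An antiderivative is F(x) = -log(x - 3) + log(x + 2).
Then F(6) - F(4) = (log(8/3)) - (log(6)) = log(4/9).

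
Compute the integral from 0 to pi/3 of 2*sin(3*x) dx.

4/3

An antiderivative is F(x) = -2*cos(3*x)/3.
Then F(pi/3) - F(0) = (2/3) - (-2/3) = 4/3.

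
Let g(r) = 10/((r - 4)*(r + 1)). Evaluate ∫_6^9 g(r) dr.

Factor the denominator: r**2 - 3*r - 4 = (r + 1)(r - 4).
Partial fractions: 10/((r - 4)*(r + 1)) = -2/(r + 1) + 2/(r - 4).
An antiderivative is F(r) = 2*log(r - 4) - 2*log(r + 1).
Then F(9) - F(6) = (-log(4)) - (log(4/49)) = log(49/16).

log(49/16)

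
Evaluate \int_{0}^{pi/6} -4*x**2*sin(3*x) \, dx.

8/27 - 4*pi/27

Integrate by parts twice (u = x^2, dv = -4*sin(3*x) dx).
An antiderivative is F(x) = 4*x**2*cos(3*x)/3 - 8*x*sin(3*x)/9 - 8*cos(3*x)/27.
Then F(pi/6) - F(0) = (-4*pi/27) - (-8/27) = 8/27 - 4*pi/27.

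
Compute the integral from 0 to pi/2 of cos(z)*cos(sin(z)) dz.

Let u = sin(z), so du = cos(z) dz. When z = 0, u = 0; when z = pi/2, u = 1.
The integral becomes ∫ cos(u) du from 0 to 1, with antiderivative sin(u).
Back in z: F(z) = sin(sin(z)).
Then F(pi/2) - F(0) = (sin(1)) - (0) = sin(1).

sin(1)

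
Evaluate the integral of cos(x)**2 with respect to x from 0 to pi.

pi/2

Use the identity cos^2(x) = (1 + cos(2*x))/2.
An antiderivative is F(x) = x/2 + sin(2*x)/4.
Then F(pi) - F(0) = (pi/2) - (0) = pi/2.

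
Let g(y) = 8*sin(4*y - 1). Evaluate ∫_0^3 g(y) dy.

-2*cos(11) + 2*cos(1)

Let u = 4*y - 1, so du = 4 dy. When y = 0, u = -1; when y = 3, u = 11.
The integral becomes 2·∫ sin(u) du from -1 to 11, with antiderivative -2*cos(u).
Back in y: F(y) = -2*cos(4*y - 1).
Then F(3) - F(0) = (-2*cos(11)) - (-2*cos(1)) = -2*cos(11) + 2*cos(1).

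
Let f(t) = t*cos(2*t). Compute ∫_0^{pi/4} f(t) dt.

-1/4 + pi/8

Integrate by parts once (u = t, dv = cos(2*t) dt).
An antiderivative is F(t) = t*sin(2*t)/2 + cos(2*t)/4.
Then F(pi/4) - F(0) = (pi/8) - (1/4) = -1/4 + pi/8.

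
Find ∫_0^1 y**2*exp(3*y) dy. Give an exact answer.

-2/27 + 5*exp(3)/27

Integrate by parts twice (u = y^2, dv = exp(3*y) dy).
An antiderivative is F(y) = (9*y**2 - 6*y + 2)*exp(3*y)/27.
Then F(1) - F(0) = (5*exp(3)/27) - (2/27) = -2/27 + 5*exp(3)/27.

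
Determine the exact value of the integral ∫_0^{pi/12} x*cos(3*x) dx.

-1/9 + sqrt(2)*pi/72 + sqrt(2)/18

Integrate by parts once (u = x, dv = cos(3*x) dx).
An antiderivative is F(x) = x*sin(3*x)/3 + cos(3*x)/9.
Then F(pi/12) - F(0) = (sqrt(2)*(pi + 4)/72) - (1/9) = -1/9 + sqrt(2)*pi/72 + sqrt(2)/18.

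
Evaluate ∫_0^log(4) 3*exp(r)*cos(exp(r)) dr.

-3*sin(1) + 3*sin(4)

Let u = exp(r), so du = exp(r) dr. When r = 0, u = 1; when r = log(4), u = 4.
The integral becomes 3·∫ cos(u) du from 1 to 4, with antiderivative 3*sin(u).
Back in r: F(r) = 3*sin(exp(r)).
Then F(log(4)) - F(0) = (3*sin(4)) - (3*sin(1)) = -3*sin(1) + 3*sin(4).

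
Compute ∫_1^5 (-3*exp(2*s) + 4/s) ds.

An antiderivative is F(s) = -3*exp(2*s)/2 + 4*log(s).
Then F(5) - F(1) = (-3*exp(10)/2 + 4*log(5)) - (-3*exp(2)/2) = -3*exp(10)/2 + 4*log(5) + 3*exp(2)/2.

-3*exp(10)/2 + 4*log(5) + 3*exp(2)/2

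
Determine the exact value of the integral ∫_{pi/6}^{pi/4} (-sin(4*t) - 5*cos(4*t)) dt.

An antiderivative is F(t) = -5*sin(4*t)/4 + cos(4*t)/4.
Then F(pi/4) - F(pi/6) = (-1/4) - (-5*sqrt(3)/8 - 1/8) = -1/8 + 5*sqrt(3)/8.

-1/8 + 5*sqrt(3)/8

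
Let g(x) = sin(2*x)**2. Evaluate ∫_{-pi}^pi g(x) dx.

Use the identity sin^2(2*x) = (1 - cos(4*x))/2.
An antiderivative is F(x) = x/2 - sin(4*x)/8.
Then F(pi) - F(-pi) = (pi/2) - (-pi/2) = pi.

pi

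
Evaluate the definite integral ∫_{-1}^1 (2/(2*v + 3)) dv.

An antiderivative is F(v) = log(2*v + 3).
Then F(1) - F(-1) = (log(5)) - (0) = log(5).

log(5)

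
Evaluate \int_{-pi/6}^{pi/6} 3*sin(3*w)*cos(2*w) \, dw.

0

Use the identity sin(3*w)cos(2*w) = [sin(5*w) + sin(w)]/2.
An antiderivative is F(w) = -3*cos(w)/2 - 3*cos(5*w)/10.
Then F(pi/6) - F(-pi/6) = (-3*sqrt(3)/5) - (-3*sqrt(3)/5) = 0.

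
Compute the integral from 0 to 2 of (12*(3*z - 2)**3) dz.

240

Let u = 3*z - 2, so du = 3 dz. When z = 0, u = -2; when z = 2, u = 4.
The integral becomes 4·∫ u**3 du from -2 to 4, with antiderivative u**4.
Back in z: F(z) = (3*z - 2)**4.
Then F(2) - F(0) = (256) - (16) = 240.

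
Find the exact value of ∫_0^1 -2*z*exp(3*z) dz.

Integrate by parts once (u = z, dv = -2*exp(3*z) dz).
An antiderivative is F(z) = (-6*z + 2)*exp(3*z)/9.
Then F(1) - F(0) = (-4*exp(3)/9) - (2/9) = -4*exp(3)/9 - 2/9.

-4*exp(3)/9 - 2/9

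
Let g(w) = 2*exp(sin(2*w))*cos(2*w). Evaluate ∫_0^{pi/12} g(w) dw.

-1 + exp(1/2)

Let u = sin(2*w), so du = 2*cos(2*w) dw. When w = 0, u = 0; when w = pi/12, u = 1/2.
The integral becomes ∫ exp(u) du from 0 to 1/2, with antiderivative exp(u).
Back in w: F(w) = exp(sin(2*w)).
Then F(pi/12) - F(0) = (exp(1/2)) - (1) = -1 + exp(1/2).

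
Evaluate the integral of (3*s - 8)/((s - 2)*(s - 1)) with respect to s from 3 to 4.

-7*log(2) + 5*log(3)

Factor the denominator: s**2 - 3*s + 2 = (s - 1)(s - 2).
Partial fractions: (3*s - 8)/((s - 2)*(s - 1)) = 5/(s - 1) - 2/(s - 2).
An antiderivative is F(s) = -2*log(s - 2) + 5*log(s - 1).
Then F(4) - F(3) = (-2*log(2) + 5*log(3)) - (log(32)) = -7*log(2) + 5*log(3).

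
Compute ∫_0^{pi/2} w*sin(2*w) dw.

Integrate by parts once (u = w, dv = sin(2*w) dw).
An antiderivative is F(w) = -w*cos(2*w)/2 + sin(2*w)/4.
Then F(pi/2) - F(0) = (pi/4) - (0) = pi/4.

pi/4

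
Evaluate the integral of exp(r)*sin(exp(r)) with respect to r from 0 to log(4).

Let u = exp(r), so du = exp(r) dr. When r = 0, u = 1; when r = log(4), u = 4.
The integral becomes ∫ sin(u) du from 1 to 4, with antiderivative -cos(u).
Back in r: F(r) = -cos(exp(r)).
Then F(log(4)) - F(0) = (-cos(4)) - (-cos(1)) = cos(1) - cos(4).

cos(1) - cos(4)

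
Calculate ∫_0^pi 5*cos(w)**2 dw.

Use the identity cos^2(w) = (1 + cos(2*w))/2.
An antiderivative is F(w) = 5*w/2 + 5*sin(2*w)/4.
Then F(pi) - F(0) = (5*pi/2) - (0) = 5*pi/2.

5*pi/2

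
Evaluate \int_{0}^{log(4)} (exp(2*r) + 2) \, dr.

log(16) + 15/2

An antiderivative is F(r) = exp(2*r)/2 + 2*r.
Then F(log(4)) - F(0) = (4*log(2) + 8) - (1/2) = log(16) + 15/2.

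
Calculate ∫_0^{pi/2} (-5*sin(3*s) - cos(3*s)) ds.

-4/3

An antiderivative is F(s) = -sin(3*s)/3 + 5*cos(3*s)/3.
Then F(pi/2) - F(0) = (1/3) - (5/3) = -4/3.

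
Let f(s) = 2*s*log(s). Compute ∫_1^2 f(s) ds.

-3/2 + log(16)

Integrate by parts once (u = ln s, dv = 2*s ds).
An antiderivative is F(s) = s**2*(2*log(s) - 1)/2.
Then F(2) - F(1) = (-2 + log(16)) - (-1/2) = -3/2 + log(16).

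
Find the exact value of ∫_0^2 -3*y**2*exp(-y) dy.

-6 + 30*exp(-2)

Integrate by parts twice (u = y^2, dv = -3*exp(-y) dy).
An antiderivative is F(y) = (3*y**2 + 6*y + 6)*exp(-y).
Then F(2) - F(0) = (30*exp(-2)) - (6) = -6 + 30*exp(-2).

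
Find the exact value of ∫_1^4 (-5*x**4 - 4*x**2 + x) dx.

By the power rule, an antiderivative is F(x) = -x**5 - 4*x**3/3 + x**2/2.
Then F(4) - F(1) = (-3304/3) - (-11/6) = -2199/2.

-2199/2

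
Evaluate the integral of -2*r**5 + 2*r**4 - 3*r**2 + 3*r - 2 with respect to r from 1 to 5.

By the power rule, an antiderivative is F(r) = -r**6/3 + 2*r**5/5 - r**3 + 3*r**2/2 - 2*r.
Then F(5) - F(1) = (-24335/6) - (-43/30) = -20272/5.

-20272/5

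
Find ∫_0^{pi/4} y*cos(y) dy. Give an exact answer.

Integrate by parts once (u = y, dv = cos(y) dy).
An antiderivative is F(y) = y*sin(y) + cos(y).
Then F(pi/4) - F(0) = (sqrt(2)*(pi + 4)/8) - (1) = -1 + sqrt(2)*pi/8 + sqrt(2)/2.

-1 + sqrt(2)*pi/8 + sqrt(2)/2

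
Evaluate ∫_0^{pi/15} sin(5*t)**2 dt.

Use the identity sin^2(5*t) = (1 - cos(10*t))/2.
An antiderivative is F(t) = t/2 - sin(10*t)/20.
Then F(pi/15) - F(0) = (-sqrt(3)/40 + pi/30) - (0) = -sqrt(3)/40 + pi/30.

-sqrt(3)/40 + pi/30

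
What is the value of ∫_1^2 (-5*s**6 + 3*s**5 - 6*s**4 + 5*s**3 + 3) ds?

-10453/140

By the power rule, an antiderivative is F(s) = -5*s**7/7 + s**6/2 - 6*s**5/5 + 5*s**4/4 + 3*s.
Then F(2) - F(1) = (-2514/35) - (397/140) = -10453/140.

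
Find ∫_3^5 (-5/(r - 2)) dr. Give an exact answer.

-5*log(3)

An antiderivative is F(r) = -5*log(r - 2).
Then F(5) - F(3) = (-5*log(3)) - (0) = -5*log(3).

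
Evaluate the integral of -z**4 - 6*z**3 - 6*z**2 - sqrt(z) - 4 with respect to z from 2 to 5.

By the power rule, an antiderivative is F(z) = -z**5/5 - 3*z**4/2 - 2*z**(3/2)/3 - 2*z**3 - 4*z.
Then F(5) - F(2) = (-3665/2 - 10*sqrt(5)/3) - (-272/5 - 4*sqrt(2)/3) = -17781/10 - 10*sqrt(5)/3 + 4*sqrt(2)/3.

-17781/10 - 10*sqrt(5)/3 + 4*sqrt(2)/3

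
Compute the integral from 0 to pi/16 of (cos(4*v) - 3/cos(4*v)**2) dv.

-3/4 + sqrt(2)/8

An antiderivative is F(v) = sin(4*v)/4 - 3*tan(4*v)/4.
Then F(pi/16) - F(0) = (-3/4 + sqrt(2)/8) - (0) = -3/4 + sqrt(2)/8.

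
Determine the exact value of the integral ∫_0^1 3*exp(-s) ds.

3 - 3*exp(-1)

An antiderivative is F(s) = -3*exp(-s).
Then F(1) - F(0) = (-3*exp(-1)) - (-3) = 3 - 3*exp(-1).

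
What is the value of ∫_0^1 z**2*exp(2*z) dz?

Integrate by parts twice (u = z^2, dv = exp(2*z) dz).
An antiderivative is F(z) = (2*z**2 - 2*z + 1)*exp(2*z)/4.
Then F(1) - F(0) = (exp(2)/4) - (1/4) = -1/4 + exp(2)/4.

-1/4 + exp(2)/4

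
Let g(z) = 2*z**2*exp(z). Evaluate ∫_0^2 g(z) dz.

-4 + 4*exp(2)

Integrate by parts twice (u = z^2, dv = 2*exp(z) dz).
An antiderivative is F(z) = (2*z**2 - 4*z + 4)*exp(z).
Then F(2) - F(0) = (4*exp(2)) - (4) = -4 + 4*exp(2).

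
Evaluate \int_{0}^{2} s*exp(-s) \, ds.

1 - 3*exp(-2)

Integrate by parts once (u = s, dv = exp(-s) ds).
An antiderivative is F(s) = (-s - 1)*exp(-s).
Then F(2) - F(0) = (-3*exp(-2)) - (-1) = 1 - 3*exp(-2).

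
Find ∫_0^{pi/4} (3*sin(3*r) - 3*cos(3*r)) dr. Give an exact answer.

An antiderivative is F(r) = -sin(3*r) - cos(3*r).
Then F(pi/4) - F(0) = (0) - (-1) = 1.

1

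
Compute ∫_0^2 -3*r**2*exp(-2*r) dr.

-3/4 + 39*exp(-4)/4

Integrate by parts twice (u = r^2, dv = -3*exp(-2*r) dr).
An antiderivative is F(r) = (6*r**2 + 6*r + 3)*exp(-2*r)/4.
Then F(2) - F(0) = (39*exp(-4)/4) - (3/4) = -3/4 + 39*exp(-4)/4.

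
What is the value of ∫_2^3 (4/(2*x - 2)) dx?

log(4)

An antiderivative is F(x) = 2*log(2*x - 2).
Then F(3) - F(2) = (log(16)) - (log(4)) = log(4).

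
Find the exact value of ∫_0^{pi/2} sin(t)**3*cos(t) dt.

1/4

Let u = sin(t), so du = cos(t) dt. When t = 0, u = 0; when t = pi/2, u = 1.
The integral becomes ∫ u**3 du from 0 to 1, with antiderivative u**4/4.
Back in t: F(t) = sin(t)**4/4.
Then F(pi/2) - F(0) = (1/4) - (0) = 1/4.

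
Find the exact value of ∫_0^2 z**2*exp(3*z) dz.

-2/27 + 26*exp(6)/27

Integrate by parts twice (u = z^2, dv = exp(3*z) dz).
An antiderivative is F(z) = (9*z**2 - 6*z + 2)*exp(3*z)/27.
Then F(2) - F(0) = (26*exp(6)/27) - (2/27) = -2/27 + 26*exp(6)/27.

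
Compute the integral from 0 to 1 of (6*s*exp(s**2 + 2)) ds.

Let u = s**2 + 2, so du = 2*s ds. When s = 0, u = 2; when s = 1, u = 3.
The integral becomes 3·∫ exp(u) du from 2 to 3, with antiderivative 3*exp(u).
Back in s: F(s) = 3*exp(s**2 + 2).
Then F(1) - F(0) = (3*exp(3)) - (3*exp(2)) = -3*(1 - exp(1))*exp(2).

-3*(1 - exp(1))*exp(2)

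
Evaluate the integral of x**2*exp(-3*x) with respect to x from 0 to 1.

Integrate by parts twice (u = x^2, dv = exp(-3*x) dx).
An antiderivative is F(x) = (-9*x**2 - 6*x - 2)*exp(-3*x)/27.
Then F(1) - F(0) = (-17*exp(-3)/27) - (-2/27) = 2/27 - 17*exp(-3)/27.

2/27 - 17*exp(-3)/27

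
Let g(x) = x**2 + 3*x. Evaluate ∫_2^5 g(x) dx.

By the power rule, an antiderivative is F(x) = x**3/3 + 3*x**2/2.
Then F(5) - F(2) = (475/6) - (26/3) = 141/2.

141/2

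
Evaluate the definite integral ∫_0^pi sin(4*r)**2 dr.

Use the identity sin^2(4*r) = (1 - cos(8*r))/2.
An antiderivative is F(r) = r/2 - sin(8*r)/16.
Then F(pi) - F(0) = (pi/2) - (0) = pi/2.

pi/2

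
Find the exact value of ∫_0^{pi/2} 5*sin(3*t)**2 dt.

Use the identity sin^2(3*t) = (1 - cos(6*t))/2.
An antiderivative is F(t) = 5*t/2 - 5*sin(6*t)/12.
Then F(pi/2) - F(0) = (5*pi/4) - (0) = 5*pi/4.

5*pi/4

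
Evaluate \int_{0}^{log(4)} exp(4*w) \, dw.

Let u = exp(w), so du = exp(w) dw. When w = 0, u = 1; when w = log(4), u = 4.
The integral becomes ∫ u**3 du from 1 to 4, with antiderivative u**4/4.
Back in w: F(w) = exp(4*w)/4.
Then F(log(4)) - F(0) = (64) - (1/4) = 255/4.

255/4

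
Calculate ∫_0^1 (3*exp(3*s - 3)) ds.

Let u = 3*s - 3, so du = 3 ds. When s = 0, u = -3; when s = 1, u = 0.
The integral becomes ∫ exp(u) du from -3 to 0, with antiderivative exp(u).
Back in s: F(s) = exp(3*s - 3).
Then F(1) - F(0) = (1) - (exp(-3)) = 1 - exp(-3).

1 - exp(-3)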